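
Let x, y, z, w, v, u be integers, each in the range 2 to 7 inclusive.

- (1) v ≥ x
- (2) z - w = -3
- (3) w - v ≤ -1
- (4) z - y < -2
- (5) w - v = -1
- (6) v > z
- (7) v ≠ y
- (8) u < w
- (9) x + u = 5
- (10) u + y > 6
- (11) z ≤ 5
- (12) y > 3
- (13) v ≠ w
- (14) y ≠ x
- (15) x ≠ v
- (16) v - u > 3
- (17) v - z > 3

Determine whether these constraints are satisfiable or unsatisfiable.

Satisfiable

One satisfying assignment is x = 2, y = 6, z = 3, w = 6, v = 7, u = 3.
For the less obvious constraints — constraint 2: z - w = -3; constraint 3: w - v = -1 — and the others hold by inspection.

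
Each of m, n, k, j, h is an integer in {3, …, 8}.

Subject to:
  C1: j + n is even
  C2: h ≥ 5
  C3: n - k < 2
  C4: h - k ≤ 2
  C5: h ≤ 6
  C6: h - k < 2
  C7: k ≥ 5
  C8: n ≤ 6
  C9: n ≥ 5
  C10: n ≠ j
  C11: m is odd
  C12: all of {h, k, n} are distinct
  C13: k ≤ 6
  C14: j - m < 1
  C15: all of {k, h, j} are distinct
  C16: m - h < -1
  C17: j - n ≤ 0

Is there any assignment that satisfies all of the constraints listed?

Constraints 2, 5, 7, 8, 9, and 13 confine each of h, k, n to the 2 values {5, 6}.
Constraint 12 requires all 3 of them to be distinct, but only 2 values are available — impossible by the pigeonhole principle.

Unsatisfiable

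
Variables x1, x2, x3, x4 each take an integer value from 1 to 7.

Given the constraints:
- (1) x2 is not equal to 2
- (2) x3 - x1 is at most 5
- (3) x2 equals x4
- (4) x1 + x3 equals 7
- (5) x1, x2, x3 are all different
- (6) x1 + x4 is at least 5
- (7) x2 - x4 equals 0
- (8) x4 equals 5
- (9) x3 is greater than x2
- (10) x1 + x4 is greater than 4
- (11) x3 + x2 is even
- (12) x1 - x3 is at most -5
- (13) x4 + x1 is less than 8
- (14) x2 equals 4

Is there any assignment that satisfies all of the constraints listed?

Unsatisfiable

Constraint 14 fixes x2 = 4 and constraint 8 fixes x4 = 5, but constraint 3 requires x2 = x4. Since 4 ≠ 5, contradiction.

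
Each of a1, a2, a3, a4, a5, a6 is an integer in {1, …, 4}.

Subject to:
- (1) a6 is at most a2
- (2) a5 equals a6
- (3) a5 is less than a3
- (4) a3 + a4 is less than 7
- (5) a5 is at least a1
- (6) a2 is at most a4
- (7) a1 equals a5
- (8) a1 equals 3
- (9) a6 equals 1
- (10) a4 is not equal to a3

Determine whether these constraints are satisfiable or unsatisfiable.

Unsatisfiable

Constraint 8 fixes a1 = 3 and constraint 9 fixes a6 = 1. Constraints 2 and 7 give a1 = a5 = a6, so a1 = a6. But 3 ≠ 1 — contradiction.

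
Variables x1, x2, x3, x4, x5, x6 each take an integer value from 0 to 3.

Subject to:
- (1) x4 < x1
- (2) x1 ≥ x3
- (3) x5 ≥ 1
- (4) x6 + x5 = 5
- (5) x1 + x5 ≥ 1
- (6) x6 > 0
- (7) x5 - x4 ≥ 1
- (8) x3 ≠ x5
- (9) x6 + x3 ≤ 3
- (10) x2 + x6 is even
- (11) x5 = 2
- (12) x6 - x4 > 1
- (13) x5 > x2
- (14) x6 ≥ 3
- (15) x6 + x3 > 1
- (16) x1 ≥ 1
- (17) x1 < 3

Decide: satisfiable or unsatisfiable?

Satisfiable

Try x1 = 1, x2 = 1, x3 = 0, x4 = 0, x5 = 2, x6 = 3.
Check constraint 4: x6 + x5 = 5; constraint 5: x1 + x5 = 3. The remaining constraints are straightforward to verify.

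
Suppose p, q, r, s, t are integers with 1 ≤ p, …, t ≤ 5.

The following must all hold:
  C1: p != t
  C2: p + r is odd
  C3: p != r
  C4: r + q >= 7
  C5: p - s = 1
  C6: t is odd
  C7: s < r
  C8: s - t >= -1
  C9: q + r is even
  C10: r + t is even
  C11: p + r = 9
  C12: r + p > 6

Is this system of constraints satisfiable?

Setting (p, q, r, s, t) = (4, 3, 5, 3, 1) satisfies everything: constraint 4: r + q = 8; constraint 5: p - s = 1; constraint 8: s - t = 2, and the others follow.

Satisfiable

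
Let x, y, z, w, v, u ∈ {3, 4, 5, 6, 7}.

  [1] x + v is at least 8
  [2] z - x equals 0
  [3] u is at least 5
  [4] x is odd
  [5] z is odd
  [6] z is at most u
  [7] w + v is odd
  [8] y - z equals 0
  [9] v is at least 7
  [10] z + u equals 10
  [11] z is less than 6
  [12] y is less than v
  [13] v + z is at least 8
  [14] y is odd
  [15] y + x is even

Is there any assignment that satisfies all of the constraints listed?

Take x = 3, y = 3, z = 3, w = 6, v = 7, u = 7. Then constraint 1: x + v = 10; constraint 2: z - x = 0; constraint 8: y - z = 0, and every other listed constraint is also met.

Satisfiable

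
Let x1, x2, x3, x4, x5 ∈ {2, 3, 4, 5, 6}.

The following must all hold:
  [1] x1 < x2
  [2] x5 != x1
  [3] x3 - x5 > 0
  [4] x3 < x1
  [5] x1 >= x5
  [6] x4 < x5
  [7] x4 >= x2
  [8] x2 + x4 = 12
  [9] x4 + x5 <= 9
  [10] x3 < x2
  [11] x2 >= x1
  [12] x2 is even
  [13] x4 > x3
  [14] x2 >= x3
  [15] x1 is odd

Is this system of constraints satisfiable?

Constraints 1, 3, 4, 6, and 7 give x1 < x2, x2 ≤ x4, x4 < x5, x5 < x3, x3 < x1. Chaining: x1 < x2 ≤ x4 < x5 < x3 < x1, which forces x1 < x1 — impossible.

Unsatisfiable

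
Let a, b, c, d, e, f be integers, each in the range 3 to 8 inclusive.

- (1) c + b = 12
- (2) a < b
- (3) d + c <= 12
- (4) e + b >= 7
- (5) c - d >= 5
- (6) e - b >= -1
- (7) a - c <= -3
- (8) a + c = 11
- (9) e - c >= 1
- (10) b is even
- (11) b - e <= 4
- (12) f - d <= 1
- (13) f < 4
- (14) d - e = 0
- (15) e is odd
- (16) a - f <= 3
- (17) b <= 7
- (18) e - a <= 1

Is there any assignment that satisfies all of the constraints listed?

Constraints 5, 9, 12, 16, and 18 give d − f ≥ -1, f − a ≥ -3, a − e ≥ -1, e − c ≥ 1, c − d ≥ 5.
Adding all 5 inequalities: the left sides telescope to 0, and the right sides sum to (-1) + (-3) + (-1) + 1 + 5 = 1. So 0 ≥ 1, which is false.

Unsatisfiable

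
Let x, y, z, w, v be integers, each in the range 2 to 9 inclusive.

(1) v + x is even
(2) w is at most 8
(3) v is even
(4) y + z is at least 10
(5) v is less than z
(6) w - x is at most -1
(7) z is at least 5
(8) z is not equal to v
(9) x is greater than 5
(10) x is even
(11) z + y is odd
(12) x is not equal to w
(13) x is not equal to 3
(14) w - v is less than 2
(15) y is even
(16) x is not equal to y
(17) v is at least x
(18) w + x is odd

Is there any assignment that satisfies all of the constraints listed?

Take x = 8, y = 4, z = 9, w = 7, v = 8. Then constraint 4: y + z = 13; constraint 6: w - x = -1; constraint 14: w - v = -1, and every other listed constraint is also met.

Satisfiable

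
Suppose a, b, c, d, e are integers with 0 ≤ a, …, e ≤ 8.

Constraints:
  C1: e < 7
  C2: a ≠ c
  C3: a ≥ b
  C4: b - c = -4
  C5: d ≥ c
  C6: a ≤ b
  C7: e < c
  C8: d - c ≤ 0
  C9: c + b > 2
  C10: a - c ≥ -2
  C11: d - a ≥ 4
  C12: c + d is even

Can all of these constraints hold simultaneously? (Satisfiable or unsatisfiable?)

Constraints 8, 10, and 11 give d − a ≥ 4, a − c ≥ -2, c − d ≥ 0.
Adding all 3 inequalities: the left sides telescope to 0, and the right sides sum to 4 + (-2) + 0 = 2. So 0 ≥ 2, which is false.

Unsatisfiable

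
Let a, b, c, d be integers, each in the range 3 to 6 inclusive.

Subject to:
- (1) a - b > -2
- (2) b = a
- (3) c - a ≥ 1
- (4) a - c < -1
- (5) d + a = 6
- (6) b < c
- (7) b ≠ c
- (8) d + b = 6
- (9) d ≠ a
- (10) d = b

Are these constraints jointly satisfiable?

Unsatisfiable

From constraints 2 and 10, d = b = a, so d = a. But constraint 9 says d ≠ a. Contradiction.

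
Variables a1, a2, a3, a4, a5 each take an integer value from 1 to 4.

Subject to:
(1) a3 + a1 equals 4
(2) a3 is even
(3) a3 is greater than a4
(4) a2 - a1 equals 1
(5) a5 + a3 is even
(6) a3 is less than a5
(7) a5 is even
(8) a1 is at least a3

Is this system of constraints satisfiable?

Take a1 = 2, a2 = 3, a3 = 2, a4 = 1, a5 = 4. Then constraint 1: a3 + a1 = 4; constraint 4: a2 - a1 = 1, and every other listed constraint is also met.

Satisfiable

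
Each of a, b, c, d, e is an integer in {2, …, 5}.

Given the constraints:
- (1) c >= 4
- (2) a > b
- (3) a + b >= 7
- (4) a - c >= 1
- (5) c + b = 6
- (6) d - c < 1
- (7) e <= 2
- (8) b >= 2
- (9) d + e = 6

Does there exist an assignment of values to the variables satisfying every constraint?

Satisfiable

The assignment a = 5, b = 2, c = 4, d = 4, e = 2 works:
  constraint 3 holds since a + b = 7.
  constraint 4 holds since a - c = 1.
The rest check out directly.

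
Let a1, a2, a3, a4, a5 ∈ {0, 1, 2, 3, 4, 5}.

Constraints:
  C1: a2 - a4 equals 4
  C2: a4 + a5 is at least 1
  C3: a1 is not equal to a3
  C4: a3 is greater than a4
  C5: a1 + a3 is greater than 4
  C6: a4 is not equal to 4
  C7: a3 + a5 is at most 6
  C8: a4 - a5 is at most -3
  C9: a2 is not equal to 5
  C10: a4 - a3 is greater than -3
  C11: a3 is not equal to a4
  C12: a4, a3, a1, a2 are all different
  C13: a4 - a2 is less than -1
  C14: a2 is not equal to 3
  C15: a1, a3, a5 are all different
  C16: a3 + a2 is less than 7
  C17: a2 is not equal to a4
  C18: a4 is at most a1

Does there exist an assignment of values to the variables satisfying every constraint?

Satisfiable

Setting (a1, a2, a3, a4, a5) = (5, 4, 1, 0, 4) satisfies everything: constraint 1: a2 - a4 = 4; constraint 2: a4 + a5 = 4; constraint 5: a1 + a3 = 6, and the others follow.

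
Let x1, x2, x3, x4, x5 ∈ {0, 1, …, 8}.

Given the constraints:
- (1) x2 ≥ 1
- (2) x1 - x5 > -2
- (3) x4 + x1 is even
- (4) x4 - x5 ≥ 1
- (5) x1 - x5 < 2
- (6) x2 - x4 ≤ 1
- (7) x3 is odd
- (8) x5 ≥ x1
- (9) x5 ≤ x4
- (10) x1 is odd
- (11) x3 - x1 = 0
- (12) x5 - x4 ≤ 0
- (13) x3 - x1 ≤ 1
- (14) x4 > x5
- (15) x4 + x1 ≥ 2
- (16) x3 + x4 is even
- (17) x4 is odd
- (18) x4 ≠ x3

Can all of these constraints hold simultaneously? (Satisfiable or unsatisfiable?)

Take x1 = 1, x2 = 4, x3 = 1, x4 = 3, x5 = 1. Then constraint 2: x1 - x5 = 0; constraint 4: x4 - x5 = 2; constraint 5: x1 - x5 = 0, and every other listed constraint is also met.

Satisfiable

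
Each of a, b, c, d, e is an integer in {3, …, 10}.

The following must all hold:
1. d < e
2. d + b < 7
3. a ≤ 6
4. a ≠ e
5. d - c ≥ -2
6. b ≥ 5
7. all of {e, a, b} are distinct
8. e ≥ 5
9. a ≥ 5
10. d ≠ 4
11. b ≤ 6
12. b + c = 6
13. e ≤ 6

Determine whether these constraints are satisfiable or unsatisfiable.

Unsatisfiable

Constraints 3, 6, 8, 9, 11, and 13 confine each of e, a, b to the 2 values {5, 6}.
Constraint 7 requires all 3 of them to be distinct, but only 2 values are available — impossible by the pigeonhole principle.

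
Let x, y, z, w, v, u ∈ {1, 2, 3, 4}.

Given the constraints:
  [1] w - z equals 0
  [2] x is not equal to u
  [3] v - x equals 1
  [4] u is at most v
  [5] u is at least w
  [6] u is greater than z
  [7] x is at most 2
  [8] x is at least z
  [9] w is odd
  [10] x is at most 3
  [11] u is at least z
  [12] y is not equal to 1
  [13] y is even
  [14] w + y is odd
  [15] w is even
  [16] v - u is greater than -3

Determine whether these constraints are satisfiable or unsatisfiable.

Unsatisfiable

Constraint 15 makes w even and constraint 13 makes y even, so w + y must be even. Constraint 14 says w + y is odd — contradiction.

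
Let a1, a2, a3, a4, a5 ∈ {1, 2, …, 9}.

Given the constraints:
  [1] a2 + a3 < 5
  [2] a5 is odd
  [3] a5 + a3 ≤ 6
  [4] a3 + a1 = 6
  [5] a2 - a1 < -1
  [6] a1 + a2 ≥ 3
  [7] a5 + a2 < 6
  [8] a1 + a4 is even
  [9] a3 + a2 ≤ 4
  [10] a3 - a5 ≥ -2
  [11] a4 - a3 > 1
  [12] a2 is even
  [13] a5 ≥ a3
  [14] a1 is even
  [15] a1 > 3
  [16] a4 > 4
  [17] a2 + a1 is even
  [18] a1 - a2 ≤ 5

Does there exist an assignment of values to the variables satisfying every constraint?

One satisfying assignment is a1 = 4, a2 = 2, a3 = 2, a4 = 6, a5 = 3.
For the less obvious constraints — constraint 1: a2 + a3 = 4; constraint 3: a5 + a3 = 5; constraint 4: a3 + a1 = 6 — and the others hold by inspection.

Satisfiable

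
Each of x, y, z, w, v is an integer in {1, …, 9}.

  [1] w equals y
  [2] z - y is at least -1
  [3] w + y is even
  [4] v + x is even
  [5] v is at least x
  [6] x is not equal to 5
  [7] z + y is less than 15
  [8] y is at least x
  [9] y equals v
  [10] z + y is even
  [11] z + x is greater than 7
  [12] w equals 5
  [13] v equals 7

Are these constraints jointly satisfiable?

Constraint 12 fixes w = 5 and constraint 13 fixes v = 7. Constraints 1 and 9 give w = y = v, so w = v. But 5 ≠ 7 — contradiction.

Unsatisfiable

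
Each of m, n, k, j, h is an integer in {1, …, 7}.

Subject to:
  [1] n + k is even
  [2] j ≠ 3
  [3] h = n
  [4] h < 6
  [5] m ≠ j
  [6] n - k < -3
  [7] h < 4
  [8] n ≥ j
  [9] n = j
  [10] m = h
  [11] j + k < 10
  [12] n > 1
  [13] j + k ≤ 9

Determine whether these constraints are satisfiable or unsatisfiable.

Unsatisfiable

From constraints 3, 9, and 10, m = h = n = j, so m = j. But constraint 5 says m ≠ j. Contradiction.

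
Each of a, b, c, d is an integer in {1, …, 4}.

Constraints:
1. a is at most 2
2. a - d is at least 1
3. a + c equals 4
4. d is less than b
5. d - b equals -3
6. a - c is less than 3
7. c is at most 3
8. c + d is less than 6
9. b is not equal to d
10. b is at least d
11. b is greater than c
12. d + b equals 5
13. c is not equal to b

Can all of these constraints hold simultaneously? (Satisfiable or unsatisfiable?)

Satisfiable

Try a = 2, b = 4, c = 2, d = 1.
Check constraint 2: a - d = 1; constraint 3: a + c = 4; constraint 5: d - b = -3. The remaining constraints are straightforward to verify.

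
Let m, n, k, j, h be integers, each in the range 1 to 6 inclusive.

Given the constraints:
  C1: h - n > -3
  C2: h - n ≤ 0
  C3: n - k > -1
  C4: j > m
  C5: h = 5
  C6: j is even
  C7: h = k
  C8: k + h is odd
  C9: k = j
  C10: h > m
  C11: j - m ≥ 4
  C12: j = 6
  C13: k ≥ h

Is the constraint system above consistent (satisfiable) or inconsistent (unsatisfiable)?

Constraint 5 fixes h = 5 and constraint 12 fixes j = 6. Constraints 7 and 9 give h = k = j, so h = j. But 5 ≠ 6 — contradiction.

Unsatisfiable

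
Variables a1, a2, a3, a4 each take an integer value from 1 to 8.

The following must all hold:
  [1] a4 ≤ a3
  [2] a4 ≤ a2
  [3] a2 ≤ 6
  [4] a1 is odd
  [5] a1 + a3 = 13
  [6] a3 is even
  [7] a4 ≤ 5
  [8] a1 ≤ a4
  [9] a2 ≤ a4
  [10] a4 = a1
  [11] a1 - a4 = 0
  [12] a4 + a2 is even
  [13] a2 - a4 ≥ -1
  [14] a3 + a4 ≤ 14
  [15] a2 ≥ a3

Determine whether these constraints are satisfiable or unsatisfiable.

Unsatisfiable

From constraints 7 and 8: a1 ≤ a4 ≤ 5. From constraints 3 and 15: a3 ≤ a2 ≤ 6. Hence a1 + a3 ≤ 11. But constraint 5 requires a1 + a3 = 13, and 13 > 11. Contradiction.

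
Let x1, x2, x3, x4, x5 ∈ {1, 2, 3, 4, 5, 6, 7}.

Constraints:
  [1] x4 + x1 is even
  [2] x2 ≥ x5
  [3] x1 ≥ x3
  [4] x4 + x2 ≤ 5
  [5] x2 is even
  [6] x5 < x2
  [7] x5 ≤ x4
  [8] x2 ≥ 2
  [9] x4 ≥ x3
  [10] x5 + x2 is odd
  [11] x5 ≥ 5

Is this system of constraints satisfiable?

From constraints 7 and 11: x4 ≥ x5 ≥ 5. From constraint 8: x2 ≥ 2. Hence x4 + x2 ≥ 7. But constraint 4 requires x4 + x2 ≤ 5, and 5 < 7. Contradiction.

Unsatisfiable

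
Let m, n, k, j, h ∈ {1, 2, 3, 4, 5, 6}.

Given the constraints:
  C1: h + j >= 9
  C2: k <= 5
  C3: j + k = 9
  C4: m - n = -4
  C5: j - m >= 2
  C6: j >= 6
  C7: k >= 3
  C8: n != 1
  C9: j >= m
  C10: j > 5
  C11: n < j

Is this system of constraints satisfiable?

Try m = 1, n = 5, k = 3, j = 6, h = 6.
Check constraint 1: h + j = 12; constraint 3: j + k = 9; constraint 4: m - n = -4. The remaining constraints are straightforward to verify.

Satisfiable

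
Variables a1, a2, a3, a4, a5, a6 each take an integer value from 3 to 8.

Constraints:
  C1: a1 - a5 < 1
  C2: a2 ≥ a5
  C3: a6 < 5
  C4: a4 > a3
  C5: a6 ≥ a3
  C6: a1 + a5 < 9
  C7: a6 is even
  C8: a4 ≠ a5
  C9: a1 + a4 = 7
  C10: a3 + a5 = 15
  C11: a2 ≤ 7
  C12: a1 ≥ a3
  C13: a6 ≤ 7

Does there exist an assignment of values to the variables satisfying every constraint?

Unsatisfiable

From constraints 5 and 13: a3 ≤ a6 ≤ 7. From constraints 2 and 11: a5 ≤ a2 ≤ 7. Hence a3 + a5 ≤ 14. But constraint 10 requires a3 + a5 = 15, and 15 > 14. Contradiction.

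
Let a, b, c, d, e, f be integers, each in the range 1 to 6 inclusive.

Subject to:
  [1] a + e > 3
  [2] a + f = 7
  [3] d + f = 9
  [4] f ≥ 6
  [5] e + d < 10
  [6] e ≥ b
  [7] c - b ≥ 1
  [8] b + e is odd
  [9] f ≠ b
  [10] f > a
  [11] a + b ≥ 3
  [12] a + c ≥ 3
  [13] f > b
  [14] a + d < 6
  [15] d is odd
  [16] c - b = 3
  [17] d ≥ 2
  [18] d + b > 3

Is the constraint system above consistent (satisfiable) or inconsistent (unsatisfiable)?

Satisfiable

Try a = 1, b = 2, c = 5, d = 3, e = 5, f = 6.
Check constraint 1: a + e = 6; constraint 2: a + f = 7. The remaining constraints are straightforward to verify.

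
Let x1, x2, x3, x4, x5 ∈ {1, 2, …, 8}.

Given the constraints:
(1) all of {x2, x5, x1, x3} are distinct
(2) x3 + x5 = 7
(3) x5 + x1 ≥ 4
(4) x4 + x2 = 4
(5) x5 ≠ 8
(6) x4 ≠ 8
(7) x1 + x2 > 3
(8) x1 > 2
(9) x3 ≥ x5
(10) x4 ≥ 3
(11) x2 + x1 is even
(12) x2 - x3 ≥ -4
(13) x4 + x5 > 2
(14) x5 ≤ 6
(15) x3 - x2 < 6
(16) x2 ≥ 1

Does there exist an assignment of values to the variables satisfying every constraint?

Try x1 = 3, x2 = 1, x3 = 5, x4 = 3, x5 = 2.
Check constraint 2: x3 + x5 = 7; constraint 3: x5 + x1 = 5. The remaining constraints are straightforward to verify.

Satisfiable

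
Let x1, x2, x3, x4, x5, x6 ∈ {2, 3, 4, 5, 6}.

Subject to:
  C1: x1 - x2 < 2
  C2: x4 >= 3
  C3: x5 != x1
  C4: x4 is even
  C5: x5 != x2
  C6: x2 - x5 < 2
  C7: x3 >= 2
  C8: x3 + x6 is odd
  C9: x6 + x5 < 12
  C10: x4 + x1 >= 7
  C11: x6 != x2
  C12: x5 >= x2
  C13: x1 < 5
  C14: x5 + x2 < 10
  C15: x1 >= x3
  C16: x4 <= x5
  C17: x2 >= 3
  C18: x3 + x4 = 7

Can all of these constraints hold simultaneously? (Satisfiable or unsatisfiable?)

Satisfiable

Try x1 = 3, x2 = 3, x3 = 3, x4 = 4, x5 = 4, x6 = 6.
Check constraint 1: x1 - x2 = 0; constraint 6: x2 - x5 = -1; constraint 9: x6 + x5 = 10. The remaining constraints are straightforward to verify.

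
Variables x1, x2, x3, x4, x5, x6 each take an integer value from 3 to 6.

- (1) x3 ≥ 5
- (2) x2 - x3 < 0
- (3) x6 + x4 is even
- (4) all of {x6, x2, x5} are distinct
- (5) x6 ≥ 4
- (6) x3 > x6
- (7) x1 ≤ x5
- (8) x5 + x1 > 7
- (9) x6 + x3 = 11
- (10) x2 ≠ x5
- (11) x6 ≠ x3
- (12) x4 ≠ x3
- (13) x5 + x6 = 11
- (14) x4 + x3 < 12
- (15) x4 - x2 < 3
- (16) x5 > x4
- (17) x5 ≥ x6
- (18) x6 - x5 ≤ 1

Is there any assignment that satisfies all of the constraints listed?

Satisfiable

One satisfying assignment is x1 = 3, x2 = 3, x3 = 6, x4 = 3, x5 = 6, x6 = 5.
For the less obvious constraints — constraint 2: x2 - x3 = -3; constraint 8: x5 + x1 = 9; constraint 9: x6 + x3 = 11 — and the others hold by inspection.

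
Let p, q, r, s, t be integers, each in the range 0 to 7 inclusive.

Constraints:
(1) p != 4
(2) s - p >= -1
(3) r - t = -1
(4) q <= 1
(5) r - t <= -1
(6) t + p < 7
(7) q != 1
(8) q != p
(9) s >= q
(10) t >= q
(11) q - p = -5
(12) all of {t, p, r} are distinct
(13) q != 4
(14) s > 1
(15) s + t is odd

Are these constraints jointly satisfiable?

The assignment p = 5, q = 0, r = 0, s = 6, t = 1 works:
  constraint 2 holds since s - p = 1.
  constraint 3 holds since r - t = -1.
The rest check out directly.

Satisfiable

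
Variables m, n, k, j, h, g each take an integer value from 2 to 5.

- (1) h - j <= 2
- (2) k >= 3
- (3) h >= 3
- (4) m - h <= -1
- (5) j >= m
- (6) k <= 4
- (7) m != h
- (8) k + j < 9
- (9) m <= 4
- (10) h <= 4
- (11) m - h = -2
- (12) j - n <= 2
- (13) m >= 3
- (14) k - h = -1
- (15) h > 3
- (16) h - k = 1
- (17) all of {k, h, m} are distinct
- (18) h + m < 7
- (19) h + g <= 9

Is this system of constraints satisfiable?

Unsatisfiable

Constraints 2, 3, 6, 9, 10, and 13 confine each of k, h, m to the 2 values {3, 4}.
Constraint 17 requires all 3 of them to be distinct, but only 2 values are available — impossible by the pigeonhole principle.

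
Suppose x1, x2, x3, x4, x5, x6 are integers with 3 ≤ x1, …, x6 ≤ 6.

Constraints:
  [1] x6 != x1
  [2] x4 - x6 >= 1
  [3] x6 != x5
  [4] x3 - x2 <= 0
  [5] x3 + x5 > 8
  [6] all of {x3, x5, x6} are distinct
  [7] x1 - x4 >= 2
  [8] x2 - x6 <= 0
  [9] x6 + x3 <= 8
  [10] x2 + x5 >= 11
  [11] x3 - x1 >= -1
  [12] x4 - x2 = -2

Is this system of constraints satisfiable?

Constraints 2, 4, 7, 8, and 11 give x2 − x3 ≥ 0, x3 − x1 ≥ -1, x1 − x4 ≥ 2, x4 − x6 ≥ 1, x6 − x2 ≥ 0.
Adding all 5 inequalities: the left sides telescope to 0, and the right sides sum to 0 + (-1) + 2 + 1 + 0 = 2. So 0 ≥ 2, which is false.

Unsatisfiable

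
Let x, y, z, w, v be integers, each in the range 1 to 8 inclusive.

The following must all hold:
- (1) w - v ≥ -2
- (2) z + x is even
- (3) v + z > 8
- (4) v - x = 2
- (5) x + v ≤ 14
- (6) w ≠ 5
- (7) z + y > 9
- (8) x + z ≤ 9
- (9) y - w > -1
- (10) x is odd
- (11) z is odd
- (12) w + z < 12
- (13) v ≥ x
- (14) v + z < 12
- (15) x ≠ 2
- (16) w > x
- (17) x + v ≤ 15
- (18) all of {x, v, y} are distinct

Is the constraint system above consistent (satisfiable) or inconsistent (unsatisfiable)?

Satisfiable

One satisfying assignment is x = 5, y = 8, z = 3, w = 7, v = 7.
For the less obvious constraints — constraint 1: w - v = 0; constraint 3: v + z = 10; constraint 4: v - x = 2 — and the others hold by inspection.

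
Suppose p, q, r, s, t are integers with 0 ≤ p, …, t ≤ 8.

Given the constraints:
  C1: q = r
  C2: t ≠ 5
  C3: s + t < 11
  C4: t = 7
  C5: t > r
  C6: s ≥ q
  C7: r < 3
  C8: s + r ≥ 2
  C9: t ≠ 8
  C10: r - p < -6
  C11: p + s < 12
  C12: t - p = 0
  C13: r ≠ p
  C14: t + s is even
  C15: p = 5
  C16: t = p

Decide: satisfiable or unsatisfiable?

Constraint 4 fixes t = 7 and constraint 15 fixes p = 5, but constraint 16 requires t = p. Since 7 ≠ 5, contradiction.

Unsatisfiable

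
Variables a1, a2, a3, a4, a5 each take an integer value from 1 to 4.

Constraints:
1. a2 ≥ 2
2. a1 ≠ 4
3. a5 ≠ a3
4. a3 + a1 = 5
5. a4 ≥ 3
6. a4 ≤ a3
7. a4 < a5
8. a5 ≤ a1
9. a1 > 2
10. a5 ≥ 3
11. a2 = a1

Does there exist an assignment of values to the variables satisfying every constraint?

Unsatisfiable

From constraints 5 and 6: a3 ≥ a4 ≥ 3. From constraints 8 and 10: a1 ≥ a5 ≥ 3. Hence a3 + a1 ≥ 6. But constraint 4 requires a3 + a1 = 5, and 5 < 6. Contradiction.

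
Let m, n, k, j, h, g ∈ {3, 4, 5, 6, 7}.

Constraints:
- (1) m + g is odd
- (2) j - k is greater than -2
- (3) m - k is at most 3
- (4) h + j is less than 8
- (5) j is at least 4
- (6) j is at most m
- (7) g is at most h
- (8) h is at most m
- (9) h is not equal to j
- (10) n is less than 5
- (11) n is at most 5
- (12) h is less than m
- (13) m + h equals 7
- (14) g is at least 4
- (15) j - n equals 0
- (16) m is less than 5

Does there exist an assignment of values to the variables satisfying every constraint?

From constraints 5 and 6: m ≥ j ≥ 4. From constraints 7 and 14: h ≥ g ≥ 4. Hence m + h ≥ 8. But constraint 13 requires m + h = 7, and 7 < 8. Contradiction.

Unsatisfiable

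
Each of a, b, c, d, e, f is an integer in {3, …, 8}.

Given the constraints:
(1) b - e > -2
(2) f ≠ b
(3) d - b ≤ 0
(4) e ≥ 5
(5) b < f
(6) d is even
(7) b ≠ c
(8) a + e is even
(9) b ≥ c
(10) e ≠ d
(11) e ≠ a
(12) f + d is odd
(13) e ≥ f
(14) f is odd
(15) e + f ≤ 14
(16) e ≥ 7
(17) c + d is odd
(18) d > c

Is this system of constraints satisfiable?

Satisfiable

Try a = 3, b = 6, c = 3, d = 6, e = 7, f = 7.
Check constraint 1: b - e = -1; constraint 3: d - b = 0; constraint 15: e + f = 14. The remaining constraints are straightforward to verify.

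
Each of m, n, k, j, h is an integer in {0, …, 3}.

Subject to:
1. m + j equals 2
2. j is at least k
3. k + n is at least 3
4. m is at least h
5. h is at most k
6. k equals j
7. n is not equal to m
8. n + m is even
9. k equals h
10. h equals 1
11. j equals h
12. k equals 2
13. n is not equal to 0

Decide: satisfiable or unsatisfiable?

Unsatisfiable

Constraint 12 fixes k = 2 and constraint 10 fixes h = 1. Constraints 6 and 11 give k = j = h, so k = h. But 2 ≠ 1 — contradiction.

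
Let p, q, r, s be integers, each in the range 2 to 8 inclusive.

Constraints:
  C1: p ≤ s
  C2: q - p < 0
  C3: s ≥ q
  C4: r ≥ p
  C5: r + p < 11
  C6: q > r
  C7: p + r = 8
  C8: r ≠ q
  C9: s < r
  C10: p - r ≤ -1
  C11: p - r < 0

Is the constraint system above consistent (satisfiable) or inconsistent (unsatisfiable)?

Constraints 1, 2, 6, and 9 give r < q, q < p, p ≤ s, s < r. Chaining: r < q < p ≤ s < r, which forces r < r — impossible.

Unsatisfiable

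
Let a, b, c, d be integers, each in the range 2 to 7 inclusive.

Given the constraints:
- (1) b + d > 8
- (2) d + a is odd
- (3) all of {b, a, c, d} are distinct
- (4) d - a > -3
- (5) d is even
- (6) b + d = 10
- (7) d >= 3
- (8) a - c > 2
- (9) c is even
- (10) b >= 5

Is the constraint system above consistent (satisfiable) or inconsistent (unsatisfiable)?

Satisfiable

Try a = 5, b = 6, c = 2, d = 4.
Check constraint 1: b + d = 10; constraint 4: d - a = -1; constraint 6: b + d = 10. The remaining constraints are straightforward to verify.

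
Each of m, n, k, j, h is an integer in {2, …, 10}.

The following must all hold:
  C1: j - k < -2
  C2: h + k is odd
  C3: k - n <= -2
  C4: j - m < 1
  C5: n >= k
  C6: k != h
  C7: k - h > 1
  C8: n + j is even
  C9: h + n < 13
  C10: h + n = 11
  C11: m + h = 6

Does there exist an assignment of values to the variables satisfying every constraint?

Satisfiable

The assignment m = 3, n = 8, k = 6, j = 2, h = 3 works:
  constraint 1 holds since j - k = -4.
  constraint 3 holds since k - n = -2.
The rest check out directly.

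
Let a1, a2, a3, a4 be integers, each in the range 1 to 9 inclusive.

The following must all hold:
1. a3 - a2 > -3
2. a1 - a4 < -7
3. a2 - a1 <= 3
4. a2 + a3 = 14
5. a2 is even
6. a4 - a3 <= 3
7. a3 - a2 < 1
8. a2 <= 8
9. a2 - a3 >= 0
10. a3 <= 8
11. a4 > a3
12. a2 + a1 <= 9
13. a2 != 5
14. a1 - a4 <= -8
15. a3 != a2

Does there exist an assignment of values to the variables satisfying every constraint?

Unsatisfiable

Constraints 3, 6, 9, and 14 give a1 − a2 ≥ -3, a2 − a3 ≥ 0, a3 − a4 ≥ -3, a4 − a1 ≥ 8.
Adding all 4 inequalities: the left sides telescope to 0, and the right sides sum to (-3) + 0 + (-3) + 8 = 2. So 0 ≥ 2, which is false.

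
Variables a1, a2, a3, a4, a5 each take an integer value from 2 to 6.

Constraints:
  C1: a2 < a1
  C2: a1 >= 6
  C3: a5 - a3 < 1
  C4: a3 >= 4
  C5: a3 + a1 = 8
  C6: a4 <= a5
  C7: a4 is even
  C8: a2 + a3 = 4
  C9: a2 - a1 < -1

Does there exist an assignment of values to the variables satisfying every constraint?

From constraint 4: a3 ≥ 4. From constraint 2: a1 ≥ 6. Hence a3 + a1 ≥ 10. But constraint 5 requires a3 + a1 = 8, and 8 < 10. Contradiction.

Unsatisfiable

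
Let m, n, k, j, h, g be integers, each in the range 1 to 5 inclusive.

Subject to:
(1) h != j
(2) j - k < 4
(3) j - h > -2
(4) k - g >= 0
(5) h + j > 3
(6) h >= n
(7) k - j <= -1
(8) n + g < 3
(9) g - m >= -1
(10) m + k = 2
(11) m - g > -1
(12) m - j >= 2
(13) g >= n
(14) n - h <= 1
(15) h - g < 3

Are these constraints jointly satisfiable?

Constraints 4, 7, 9, and 12 give j − k ≥ 1, k − g ≥ 0, g − m ≥ -1, m − j ≥ 2.
Adding all 4 inequalities: the left sides telescope to 0, and the right sides sum to 1 + 0 + (-1) + 2 = 2. So 0 ≥ 2, which is false.

Unsatisfiable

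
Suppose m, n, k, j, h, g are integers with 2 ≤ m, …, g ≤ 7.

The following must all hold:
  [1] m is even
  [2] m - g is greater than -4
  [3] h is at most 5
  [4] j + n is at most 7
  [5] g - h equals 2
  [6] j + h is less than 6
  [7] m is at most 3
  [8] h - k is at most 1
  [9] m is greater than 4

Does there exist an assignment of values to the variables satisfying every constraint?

From constraint 9: m ≥ 5. From constraint 7: m ≤ 3. But 3 < 5, so no value of m works.

Unsatisfiable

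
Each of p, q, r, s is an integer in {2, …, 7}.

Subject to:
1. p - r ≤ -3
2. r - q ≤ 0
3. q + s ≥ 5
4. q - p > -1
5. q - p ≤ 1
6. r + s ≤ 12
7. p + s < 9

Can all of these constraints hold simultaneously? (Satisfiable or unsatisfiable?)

Unsatisfiable

Constraints 1, 2, and 5 give r − p ≥ 3, p − q ≥ -1, q − r ≥ 0.
Adding all 3 inequalities: the left sides telescope to 0, and the right sides sum to 3 + (-1) + 0 = 2. So 0 ≥ 2, which is false.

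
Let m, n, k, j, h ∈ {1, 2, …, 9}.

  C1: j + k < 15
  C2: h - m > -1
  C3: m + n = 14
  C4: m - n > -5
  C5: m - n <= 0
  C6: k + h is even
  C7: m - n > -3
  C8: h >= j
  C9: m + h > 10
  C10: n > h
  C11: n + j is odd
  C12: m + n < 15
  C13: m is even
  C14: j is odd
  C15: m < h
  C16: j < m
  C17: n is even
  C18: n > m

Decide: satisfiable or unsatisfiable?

The assignment m = 6, n = 8, k = 9, j = 5, h = 7 works:
  constraint 1 holds since j + k = 14.
  constraint 2 holds since h - m = 1.
The rest check out directly.

Satisfiable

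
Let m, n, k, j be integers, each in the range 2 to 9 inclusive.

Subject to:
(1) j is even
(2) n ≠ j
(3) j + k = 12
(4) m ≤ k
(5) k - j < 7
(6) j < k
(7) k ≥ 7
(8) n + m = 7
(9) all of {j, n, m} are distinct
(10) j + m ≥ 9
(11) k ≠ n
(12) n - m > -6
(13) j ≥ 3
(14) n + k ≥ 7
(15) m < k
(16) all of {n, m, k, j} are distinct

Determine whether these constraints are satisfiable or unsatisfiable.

Satisfiable

The assignment m = 5, n = 2, k = 8, j = 4 works:
  constraint 3 holds since j + k = 12.
  constraint 5 holds since k - j = 4.
  constraint 8 holds since n + m = 7.
The rest check out directly.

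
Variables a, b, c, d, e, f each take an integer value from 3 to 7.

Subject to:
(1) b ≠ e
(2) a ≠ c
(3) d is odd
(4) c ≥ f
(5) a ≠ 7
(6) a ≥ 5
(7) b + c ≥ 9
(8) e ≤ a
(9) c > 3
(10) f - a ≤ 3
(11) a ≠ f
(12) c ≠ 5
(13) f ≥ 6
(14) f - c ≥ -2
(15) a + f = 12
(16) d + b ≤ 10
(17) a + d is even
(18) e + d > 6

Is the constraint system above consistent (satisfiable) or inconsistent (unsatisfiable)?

Take a = 5, b = 3, c = 7, d = 5, e = 4, f = 7. Then constraint 7: b + c = 10; constraint 10: f - a = 2; constraint 14: f - c = 0, and every other listed constraint is also met.

Satisfiable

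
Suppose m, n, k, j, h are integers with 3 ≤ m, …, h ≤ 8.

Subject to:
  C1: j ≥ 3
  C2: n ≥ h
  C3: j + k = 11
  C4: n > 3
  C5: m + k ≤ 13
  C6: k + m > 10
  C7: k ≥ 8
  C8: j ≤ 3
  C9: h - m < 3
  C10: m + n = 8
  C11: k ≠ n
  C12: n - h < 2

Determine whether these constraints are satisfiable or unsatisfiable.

Satisfiable

Setting (m, n, k, j, h) = (3, 5, 8, 3, 4) satisfies everything: constraint 3: j + k = 11; constraint 5: m + k = 11; constraint 6: k + m = 11, and the others follow.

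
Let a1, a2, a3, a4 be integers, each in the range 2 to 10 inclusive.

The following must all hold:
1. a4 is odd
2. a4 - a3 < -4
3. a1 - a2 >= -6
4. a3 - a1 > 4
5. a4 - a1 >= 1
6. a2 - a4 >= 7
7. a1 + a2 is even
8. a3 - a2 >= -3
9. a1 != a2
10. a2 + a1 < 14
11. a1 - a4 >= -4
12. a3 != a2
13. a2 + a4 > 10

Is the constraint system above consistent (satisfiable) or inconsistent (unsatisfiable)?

Unsatisfiable

Constraints 3, 5, and 6 give a2 − a4 ≥ 7, a4 − a1 ≥ 1, a1 − a2 ≥ -6.
Adding all 3 inequalities: the left sides telescope to 0, and the right sides sum to 7 + 1 + (-6) = 2. So 0 ≥ 2, which is false.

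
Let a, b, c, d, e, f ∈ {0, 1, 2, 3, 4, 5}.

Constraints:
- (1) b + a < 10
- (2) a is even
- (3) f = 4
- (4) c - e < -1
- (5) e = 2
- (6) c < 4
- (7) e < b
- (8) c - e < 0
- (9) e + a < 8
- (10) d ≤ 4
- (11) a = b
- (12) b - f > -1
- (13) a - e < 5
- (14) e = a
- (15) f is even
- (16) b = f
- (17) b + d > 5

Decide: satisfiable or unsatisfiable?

Constraint 5 fixes e = 2 and constraint 3 fixes f = 4. Constraints 11, 14, and 16 give e = a = b = f, so e = f. But 2 ≠ 4 — contradiction.

Unsatisfiable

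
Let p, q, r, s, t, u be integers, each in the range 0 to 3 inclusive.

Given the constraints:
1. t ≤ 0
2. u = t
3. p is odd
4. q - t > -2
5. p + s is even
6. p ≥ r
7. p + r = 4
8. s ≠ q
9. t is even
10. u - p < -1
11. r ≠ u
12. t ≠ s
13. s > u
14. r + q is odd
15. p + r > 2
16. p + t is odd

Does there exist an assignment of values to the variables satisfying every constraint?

Satisfiable

Try p = 3, q = 0, r = 1, s = 3, t = 0, u = 0.
Check constraint 4: q - t = 0; constraint 7: p + r = 4; constraint 10: u - p = -3. The remaining constraints are straightforward to verify.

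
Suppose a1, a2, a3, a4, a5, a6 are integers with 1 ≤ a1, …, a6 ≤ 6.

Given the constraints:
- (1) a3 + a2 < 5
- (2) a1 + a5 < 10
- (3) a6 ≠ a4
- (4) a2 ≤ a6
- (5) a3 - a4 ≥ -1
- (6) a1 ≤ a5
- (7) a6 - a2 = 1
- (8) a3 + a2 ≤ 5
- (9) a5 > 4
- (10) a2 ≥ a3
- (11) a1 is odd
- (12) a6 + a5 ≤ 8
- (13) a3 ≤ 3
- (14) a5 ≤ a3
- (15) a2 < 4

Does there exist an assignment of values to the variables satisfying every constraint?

Unsatisfiable

From constraint 9: a5 ≥ 5. From constraints 13 and 14: a5 ≤ a3 and a3 ≤ 3, so a5 ≤ 3. But 3 < 5, so no value of a5 works.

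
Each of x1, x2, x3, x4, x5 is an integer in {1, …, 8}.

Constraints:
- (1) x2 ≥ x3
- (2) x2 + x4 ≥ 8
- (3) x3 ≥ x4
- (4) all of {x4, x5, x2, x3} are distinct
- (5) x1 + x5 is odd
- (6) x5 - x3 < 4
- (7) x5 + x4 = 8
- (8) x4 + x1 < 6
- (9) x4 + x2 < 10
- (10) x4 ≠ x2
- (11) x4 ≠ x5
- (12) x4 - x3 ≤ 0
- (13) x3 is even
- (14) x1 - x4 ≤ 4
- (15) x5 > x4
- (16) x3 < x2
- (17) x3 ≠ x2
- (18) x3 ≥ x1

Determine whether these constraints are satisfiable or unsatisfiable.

Try x1 = 2, x2 = 8, x3 = 4, x4 = 1, x5 = 7.
Check constraint 2: x2 + x4 = 9; constraint 6: x5 - x3 = 3; constraint 7: x5 + x4 = 8. The remaining constraints are straightforward to verify.

Satisfiable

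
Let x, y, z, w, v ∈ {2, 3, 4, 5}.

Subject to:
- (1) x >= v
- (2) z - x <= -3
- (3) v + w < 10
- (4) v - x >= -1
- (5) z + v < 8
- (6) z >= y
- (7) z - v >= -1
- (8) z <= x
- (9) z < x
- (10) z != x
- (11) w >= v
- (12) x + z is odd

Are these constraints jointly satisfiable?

Constraints 2, 4, and 7 give z − v ≥ -1, v − x ≥ -1, x − z ≥ 3.
Adding all 3 inequalities: the left sides telescope to 0, and the right sides sum to (-1) + (-1) + 3 = 1. So 0 ≥ 1, which is false.

Unsatisfiable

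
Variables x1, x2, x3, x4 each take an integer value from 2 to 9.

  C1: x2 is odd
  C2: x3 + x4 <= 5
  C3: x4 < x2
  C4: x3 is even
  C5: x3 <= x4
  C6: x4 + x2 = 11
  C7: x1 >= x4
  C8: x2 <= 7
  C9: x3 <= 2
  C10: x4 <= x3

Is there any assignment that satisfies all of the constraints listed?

From constraints 9 and 10: x4 ≤ x3 ≤ 2. From constraint 8: x2 ≤ 7. Hence x4 + x2 ≤ 9. But constraint 6 requires x4 + x2 = 11, and 11 > 9. Contradiction.

Unsatisfiable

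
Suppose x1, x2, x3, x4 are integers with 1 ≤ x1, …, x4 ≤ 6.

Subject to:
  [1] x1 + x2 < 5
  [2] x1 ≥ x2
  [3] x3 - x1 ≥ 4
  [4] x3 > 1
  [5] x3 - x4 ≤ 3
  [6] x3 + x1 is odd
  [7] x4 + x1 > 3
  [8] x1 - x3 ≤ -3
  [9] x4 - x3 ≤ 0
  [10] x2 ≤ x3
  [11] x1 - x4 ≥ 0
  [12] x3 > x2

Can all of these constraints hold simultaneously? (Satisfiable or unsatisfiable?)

Constraints 3, 5, and 11 give x3 − x1 ≥ 4, x1 − x4 ≥ 0, x4 − x3 ≥ -3.
Adding all 3 inequalities: the left sides telescope to 0, and the right sides sum to 4 + 0 + (-3) = 1. So 0 ≥ 1, which is false.

Unsatisfiable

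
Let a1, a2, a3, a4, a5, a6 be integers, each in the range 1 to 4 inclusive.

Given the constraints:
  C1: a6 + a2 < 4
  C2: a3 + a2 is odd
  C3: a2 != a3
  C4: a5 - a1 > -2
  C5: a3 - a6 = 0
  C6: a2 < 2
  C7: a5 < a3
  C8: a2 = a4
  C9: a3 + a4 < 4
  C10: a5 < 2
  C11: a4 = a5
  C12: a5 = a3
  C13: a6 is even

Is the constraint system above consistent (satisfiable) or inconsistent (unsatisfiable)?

From constraints 8, 11, and 12, a2 = a4 = a5 = a3, so a2 = a3. But constraint 3 says a2 ≠ a3. Contradiction.

Unsatisfiable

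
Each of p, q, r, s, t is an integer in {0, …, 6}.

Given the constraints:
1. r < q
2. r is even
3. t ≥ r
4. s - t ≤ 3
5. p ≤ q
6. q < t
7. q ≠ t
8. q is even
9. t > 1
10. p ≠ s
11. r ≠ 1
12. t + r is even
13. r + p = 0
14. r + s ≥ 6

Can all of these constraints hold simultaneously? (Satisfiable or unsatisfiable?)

Satisfiable

Try p = 0, q = 2, r = 0, s = 6, t = 4.
Check constraint 4: s - t = 2; constraint 13: r + p = 0; constraint 14: r + s = 6. The remaining constraints are straightforward to verify.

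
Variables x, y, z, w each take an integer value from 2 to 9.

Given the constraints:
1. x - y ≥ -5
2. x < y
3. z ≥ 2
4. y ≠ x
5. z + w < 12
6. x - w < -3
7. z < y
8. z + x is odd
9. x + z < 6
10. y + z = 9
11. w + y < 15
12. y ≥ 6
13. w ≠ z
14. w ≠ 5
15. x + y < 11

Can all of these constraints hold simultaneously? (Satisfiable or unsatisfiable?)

Satisfiable

The assignment x = 2, y = 6, z = 3, w = 8 works:
  constraint 1 holds since x - y = -4.
  constraint 5 holds since z + w = 11.
The rest check out directly.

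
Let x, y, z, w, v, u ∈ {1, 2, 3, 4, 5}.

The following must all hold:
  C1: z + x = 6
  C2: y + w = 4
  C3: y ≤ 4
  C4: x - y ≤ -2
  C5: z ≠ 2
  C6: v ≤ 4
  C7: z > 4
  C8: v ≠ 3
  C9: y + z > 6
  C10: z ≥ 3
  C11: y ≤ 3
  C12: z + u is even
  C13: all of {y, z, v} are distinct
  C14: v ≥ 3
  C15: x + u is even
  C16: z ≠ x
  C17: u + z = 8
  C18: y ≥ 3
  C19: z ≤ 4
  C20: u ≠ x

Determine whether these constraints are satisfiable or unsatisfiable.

Constraints 3, 6, 10, 14, 18, and 19 confine each of y, z, v to the 2 values {3, 4}.
Constraint 13 requires all 3 of them to be distinct, but only 2 values are available — impossible by the pigeonhole principle.

Unsatisfiable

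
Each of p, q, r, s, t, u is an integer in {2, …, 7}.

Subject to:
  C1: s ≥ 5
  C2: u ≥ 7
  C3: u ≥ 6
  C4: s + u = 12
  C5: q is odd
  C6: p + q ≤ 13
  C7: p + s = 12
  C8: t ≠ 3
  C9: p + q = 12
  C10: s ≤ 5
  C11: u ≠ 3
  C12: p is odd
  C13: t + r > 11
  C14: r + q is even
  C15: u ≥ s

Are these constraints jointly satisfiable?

Setting (p, q, r, s, t, u) = (7, 5, 7, 5, 5, 7) satisfies everything: constraint 4: s + u = 12; constraint 6: p + q = 12, and the others follow.

Satisfiable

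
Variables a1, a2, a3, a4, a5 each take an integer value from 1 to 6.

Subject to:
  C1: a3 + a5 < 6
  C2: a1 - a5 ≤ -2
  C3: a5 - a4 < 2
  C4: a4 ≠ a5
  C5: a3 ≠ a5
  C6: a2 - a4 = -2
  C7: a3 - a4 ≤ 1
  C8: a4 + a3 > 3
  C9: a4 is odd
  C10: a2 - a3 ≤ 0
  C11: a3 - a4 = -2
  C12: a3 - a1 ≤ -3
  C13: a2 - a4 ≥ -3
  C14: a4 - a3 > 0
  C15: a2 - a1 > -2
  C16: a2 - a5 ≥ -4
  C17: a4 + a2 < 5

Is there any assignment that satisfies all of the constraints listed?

Unsatisfiable

Constraints 2, 10, 12, and 16 give a1 − a3 ≥ 3, a3 − a2 ≥ 0, a2 − a5 ≥ -4, a5 − a1 ≥ 2.
Adding all 4 inequalities: the left sides telescope to 0, and the right sides sum to 3 + 0 + (-4) + 2 = 1. So 0 ≥ 1, which is false.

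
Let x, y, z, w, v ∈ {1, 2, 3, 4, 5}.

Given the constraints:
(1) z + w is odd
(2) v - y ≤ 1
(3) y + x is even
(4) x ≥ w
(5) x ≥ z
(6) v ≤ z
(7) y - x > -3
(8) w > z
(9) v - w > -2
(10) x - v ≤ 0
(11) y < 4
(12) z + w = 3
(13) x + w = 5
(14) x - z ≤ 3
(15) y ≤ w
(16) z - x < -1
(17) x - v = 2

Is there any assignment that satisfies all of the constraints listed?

Unsatisfiable

Constraints 4, 6, 8, and 10 give v ≤ z, z < w, w ≤ x, x ≤ v. Chaining: v ≤ z < w ≤ x ≤ v, which forces v < v — impossible.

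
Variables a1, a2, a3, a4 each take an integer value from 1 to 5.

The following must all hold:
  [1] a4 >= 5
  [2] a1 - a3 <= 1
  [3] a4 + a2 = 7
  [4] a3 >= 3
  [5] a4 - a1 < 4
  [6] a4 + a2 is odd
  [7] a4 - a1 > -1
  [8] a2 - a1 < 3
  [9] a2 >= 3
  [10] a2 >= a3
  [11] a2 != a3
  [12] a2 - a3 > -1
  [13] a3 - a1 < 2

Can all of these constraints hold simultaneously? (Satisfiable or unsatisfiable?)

From constraint 1: a4 ≥ 5. From constraints 4 and 10: a2 ≥ a3 ≥ 3. Hence a4 + a2 ≥ 8. But constraint 3 requires a4 + a2 = 7, and 7 < 8. Contradiction.

Unsatisfiable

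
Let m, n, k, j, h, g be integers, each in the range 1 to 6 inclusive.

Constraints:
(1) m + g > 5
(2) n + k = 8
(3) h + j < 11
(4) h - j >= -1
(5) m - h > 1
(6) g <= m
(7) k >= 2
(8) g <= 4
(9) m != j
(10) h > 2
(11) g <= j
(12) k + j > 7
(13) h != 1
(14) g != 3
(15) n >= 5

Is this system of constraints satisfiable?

Try m = 6, n = 5, k = 3, j = 5, h = 4, g = 1.
Check constraint 1: m + g = 7; constraint 2: n + k = 8. The remaining constraints are straightforward to verify.

Satisfiable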